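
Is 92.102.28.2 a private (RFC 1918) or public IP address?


RFC 1918 private ranges:
  10.0.0.0/8 (10.0.0.0 - 10.255.255.255)
  172.16.0.0/12 (172.16.0.0 - 172.31.255.255)
  192.168.0.0/16 (192.168.0.0 - 192.168.255.255)
Public (not in any RFC 1918 range)


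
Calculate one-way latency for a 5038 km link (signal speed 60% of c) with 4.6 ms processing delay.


Speed = 0.6 * 3e5 km/s = 180000 km/s
Propagation delay = 5038 / 180000 = 0.028 s = 27.9889 ms
Processing delay = 4.6 ms
Total one-way latency = 32.5889 ms


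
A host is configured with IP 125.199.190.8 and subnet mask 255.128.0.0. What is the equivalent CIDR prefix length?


Binary: 11111111.10000000.00000000.00000000
Count leading 1s
Prefix: /9


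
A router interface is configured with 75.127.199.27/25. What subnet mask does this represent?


/25 means 25 network bits, 7 host bits
Binary: 11111111111111111111111110000000
Mask: 255.255.255.128


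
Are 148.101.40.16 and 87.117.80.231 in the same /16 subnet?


Mask: 255.255.0.0
148.101.40.16 AND mask = 148.101.0.0
87.117.80.231 AND mask = 87.117.0.0
No, different subnets (148.101.0.0 vs 87.117.0.0)


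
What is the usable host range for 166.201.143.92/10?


Network: 166.192.0.0
Broadcast: 166.255.255.255
First usable = network + 1
Last usable = broadcast - 1
Range: 166.192.0.1 to 166.255.255.254


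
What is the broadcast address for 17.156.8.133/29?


Network: 17.156.8.128/29
Host bits = 3
Set all host bits to 1:
Broadcast: 17.156.8.135


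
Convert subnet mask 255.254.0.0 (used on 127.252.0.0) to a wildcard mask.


Subnet mask: 255.254.0.0
Wildcard = 255.255.255.255 - subnet mask
255 - 255 = 0
255 - 254 = 1
255 - 0 = 255
255 - 0 = 255
Wildcard: 0.1.255.255


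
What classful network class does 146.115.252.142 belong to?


First octet: 146
Binary: 10010010
10xxxxxx -> Class B (128-191)
Class B, default mask 255.255.0.0 (/16)


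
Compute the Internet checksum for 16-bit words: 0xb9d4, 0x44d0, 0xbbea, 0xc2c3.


Sum all words (with carry folding):
+ 0xb9d4 = 0xb9d4
+ 0x44d0 = 0xfea4
+ 0xbbea = 0xba8f
+ 0xc2c3 = 0x7d53
One's complement: ~0x7d53
Checksum = 0x82ac


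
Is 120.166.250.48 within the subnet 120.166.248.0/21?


Subnet network: 120.166.248.0
Test IP AND mask: 120.166.248.0
Yes, 120.166.250.48 is in 120.166.248.0/21


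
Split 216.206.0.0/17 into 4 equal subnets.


New prefix = 17 + 2 = 19
Each subnet has 8192 addresses
  216.206.0.0/19
  216.206.32.0/19
  216.206.64.0/19
  216.206.96.0/19
Subnets: 216.206.0.0/19, 216.206.32.0/19, 216.206.64.0/19, 216.206.96.0/19


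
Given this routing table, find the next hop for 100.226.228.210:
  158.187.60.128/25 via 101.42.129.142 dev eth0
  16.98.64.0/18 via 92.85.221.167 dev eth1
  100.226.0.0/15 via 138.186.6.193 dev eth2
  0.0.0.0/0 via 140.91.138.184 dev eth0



Longest prefix match for 100.226.228.210:
  /25 158.187.60.128: no
  /18 16.98.64.0: no
  /15 100.226.0.0: MATCH
  /0 0.0.0.0: MATCH
Selected: next-hop 138.186.6.193 via eth2 (matched /15)


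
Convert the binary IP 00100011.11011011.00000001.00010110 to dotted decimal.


00100011 = 35
11011011 = 219
00000001 = 1
00010110 = 22
IP: 35.219.1.22


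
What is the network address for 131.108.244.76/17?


IP:   10000011.01101100.11110100.01001100
Mask: 11111111.11111111.10000000.00000000
AND operation:
Net:  10000011.01101100.10000000.00000000
Network: 131.108.128.0/17


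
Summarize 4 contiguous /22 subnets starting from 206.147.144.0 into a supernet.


Original prefix: /22
Number of subnets: 4 = 2^2
New prefix = 22 - 2 = 20
Supernet: 206.147.144.0/20


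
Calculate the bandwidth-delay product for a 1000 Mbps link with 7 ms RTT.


BDP = bandwidth * RTT
= 1000 Mbps * 7 ms
= 1000 * 1e6 * 7 / 1000 bits
= 7000000 bits
= 875000 bytes
= 854.4922 KB
BDP = 7000000 bits (875000 bytes)


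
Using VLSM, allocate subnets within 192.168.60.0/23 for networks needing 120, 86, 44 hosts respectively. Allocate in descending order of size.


120 hosts -> /25 (126 usable): 192.168.60.0/25
86 hosts -> /25 (126 usable): 192.168.60.128/25
44 hosts -> /26 (62 usable): 192.168.61.0/26
Allocation: 192.168.60.0/25 (120 hosts, 126 usable); 192.168.60.128/25 (86 hosts, 126 usable); 192.168.61.0/26 (44 hosts, 62 usable)


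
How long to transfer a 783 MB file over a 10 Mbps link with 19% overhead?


Effective throughput = 10 * (1 - 19/100) = 8.1 Mbps
File size in Mb = 783 * 8 = 6264 Mb
Time = 6264 / 8.1
Time = 773.3333 seconds


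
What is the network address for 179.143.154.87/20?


IP:   10110011.10001111.10011010.01010111
Mask: 11111111.11111111.11110000.00000000
AND operation:
Net:  10110011.10001111.10010000.00000000
Network: 179.143.144.0/20


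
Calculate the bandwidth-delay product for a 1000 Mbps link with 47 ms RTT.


BDP = bandwidth * RTT
= 1000 Mbps * 47 ms
= 1000 * 1e6 * 47 / 1000 bits
= 47000000 bits
= 5875000 bytes
= 5737.3047 KB
BDP = 47000000 bits (5875000 bytes)


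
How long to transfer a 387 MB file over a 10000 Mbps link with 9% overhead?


Effective throughput = 10000 * (1 - 9/100) = 9100 Mbps
File size in Mb = 387 * 8 = 3096 Mb
Time = 3096 / 9100
Time = 0.3402 seconds


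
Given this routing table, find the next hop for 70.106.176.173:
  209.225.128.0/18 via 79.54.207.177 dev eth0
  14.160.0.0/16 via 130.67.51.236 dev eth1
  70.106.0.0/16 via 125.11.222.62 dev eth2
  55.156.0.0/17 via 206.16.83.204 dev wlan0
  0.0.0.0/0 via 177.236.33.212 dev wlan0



Longest prefix match for 70.106.176.173:
  /18 209.225.128.0: no
  /16 14.160.0.0: no
  /16 70.106.0.0: MATCH
  /17 55.156.0.0: no
  /0 0.0.0.0: MATCH
Selected: next-hop 125.11.222.62 via eth2 (matched /16)


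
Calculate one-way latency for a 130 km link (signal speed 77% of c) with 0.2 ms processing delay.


Speed = 0.77 * 3e5 km/s = 231000 km/s
Propagation delay = 130 / 231000 = 0.0006 s = 0.5628 ms
Processing delay = 0.2 ms
Total one-way latency = 0.7628 ms


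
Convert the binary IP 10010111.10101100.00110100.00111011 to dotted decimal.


10010111 = 151
10101100 = 172
00110100 = 52
00111011 = 59
IP: 151.172.52.59


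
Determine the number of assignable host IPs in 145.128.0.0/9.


Host bits = 32 - 9 = 23
Total addresses = 2^23 = 8388608
Usable = total - 2 (network and broadcast)
Usable hosts: 8388606


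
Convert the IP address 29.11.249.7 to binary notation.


29 = 00011101
11 = 00001011
249 = 11111001
7 = 00000111
Binary: 00011101.00001011.11111001.00000111


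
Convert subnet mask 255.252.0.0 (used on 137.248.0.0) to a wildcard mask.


Subnet mask: 255.252.0.0
Wildcard = 255.255.255.255 - subnet mask
255 - 255 = 0
255 - 252 = 3
255 - 0 = 255
255 - 0 = 255
Wildcard: 0.3.255.255


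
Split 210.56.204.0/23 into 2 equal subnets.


New prefix = 23 + 1 = 24
Each subnet has 256 addresses
  210.56.204.0/24
  210.56.205.0/24
Subnets: 210.56.204.0/24, 210.56.205.0/24


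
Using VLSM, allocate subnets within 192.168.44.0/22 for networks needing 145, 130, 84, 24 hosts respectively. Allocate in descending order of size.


145 hosts -> /24 (254 usable): 192.168.44.0/24
130 hosts -> /24 (254 usable): 192.168.45.0/24
84 hosts -> /25 (126 usable): 192.168.46.0/25
24 hosts -> /27 (30 usable): 192.168.46.128/27
Allocation: 192.168.44.0/24 (145 hosts, 254 usable); 192.168.45.0/24 (130 hosts, 254 usable); 192.168.46.0/25 (84 hosts, 126 usable); 192.168.46.128/27 (24 hosts, 30 usable)


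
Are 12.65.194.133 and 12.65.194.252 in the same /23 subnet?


Mask: 255.255.254.0
12.65.194.133 AND mask = 12.65.194.0
12.65.194.252 AND mask = 12.65.194.0
Yes, same subnet (12.65.194.0)


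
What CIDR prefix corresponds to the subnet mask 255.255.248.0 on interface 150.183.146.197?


Binary: 11111111.11111111.11111000.00000000
Count leading 1s
Prefix: /21


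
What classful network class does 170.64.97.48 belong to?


First octet: 170
Binary: 10101010
10xxxxxx -> Class B (128-191)
Class B, default mask 255.255.0.0 (/16)


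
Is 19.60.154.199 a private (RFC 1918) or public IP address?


RFC 1918 private ranges:
  10.0.0.0/8 (10.0.0.0 - 10.255.255.255)
  172.16.0.0/12 (172.16.0.0 - 172.31.255.255)
  192.168.0.0/16 (192.168.0.0 - 192.168.255.255)
Public (not in any RFC 1918 range)


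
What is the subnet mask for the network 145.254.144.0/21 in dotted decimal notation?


/21 means 21 network bits, 11 host bits
Binary: 11111111111111111111100000000000
Mask: 255.255.248.0


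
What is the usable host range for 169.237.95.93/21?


Network: 169.237.88.0
Broadcast: 169.237.95.255
First usable = network + 1
Last usable = broadcast - 1
Range: 169.237.88.1 to 169.237.95.254


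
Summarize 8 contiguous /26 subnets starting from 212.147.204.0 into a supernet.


Original prefix: /26
Number of subnets: 8 = 2^3
New prefix = 26 - 3 = 23
Supernet: 212.147.204.0/23


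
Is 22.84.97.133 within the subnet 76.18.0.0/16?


Subnet network: 76.18.0.0
Test IP AND mask: 22.84.0.0
No, 22.84.97.133 is not in 76.18.0.0/16


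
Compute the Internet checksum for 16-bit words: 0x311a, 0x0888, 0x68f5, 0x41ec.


Sum all words (with carry folding):
+ 0x311a = 0x311a
+ 0x0888 = 0x39a2
+ 0x68f5 = 0xa297
+ 0x41ec = 0xe483
One's complement: ~0xe483
Checksum = 0x1b7c


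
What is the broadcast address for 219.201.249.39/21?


Network: 219.201.248.0/21
Host bits = 11
Set all host bits to 1:
Broadcast: 219.201.255.255


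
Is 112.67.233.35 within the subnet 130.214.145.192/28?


Subnet network: 130.214.145.192
Test IP AND mask: 112.67.233.32
No, 112.67.233.35 is not in 130.214.145.192/28


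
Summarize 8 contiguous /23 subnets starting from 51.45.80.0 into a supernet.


Original prefix: /23
Number of subnets: 8 = 2^3
New prefix = 23 - 3 = 20
Supernet: 51.45.80.0/20


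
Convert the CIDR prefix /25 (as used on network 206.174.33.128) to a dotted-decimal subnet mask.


/25 means 25 network bits, 7 host bits
Binary: 11111111111111111111111110000000
Mask: 255.255.255.128


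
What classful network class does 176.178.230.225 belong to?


First octet: 176
Binary: 10110000
10xxxxxx -> Class B (128-191)
Class B, default mask 255.255.0.0 (/16)


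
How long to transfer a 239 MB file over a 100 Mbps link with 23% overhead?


Effective throughput = 100 * (1 - 23/100) = 77 Mbps
File size in Mb = 239 * 8 = 1912 Mb
Time = 1912 / 77
Time = 24.8312 seconds


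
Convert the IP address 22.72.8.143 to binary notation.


22 = 00010110
72 = 01001000
8 = 00001000
143 = 10001111
Binary: 00010110.01001000.00001000.10001111


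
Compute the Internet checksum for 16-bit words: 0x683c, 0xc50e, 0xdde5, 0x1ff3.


Sum all words (with carry folding):
+ 0x683c = 0x683c
+ 0xc50e = 0x2d4b
+ 0xdde5 = 0x0b31
+ 0x1ff3 = 0x2b24
One's complement: ~0x2b24
Checksum = 0xd4db


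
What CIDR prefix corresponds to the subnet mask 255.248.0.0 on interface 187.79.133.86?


Binary: 11111111.11111000.00000000.00000000
Count leading 1s
Prefix: /13


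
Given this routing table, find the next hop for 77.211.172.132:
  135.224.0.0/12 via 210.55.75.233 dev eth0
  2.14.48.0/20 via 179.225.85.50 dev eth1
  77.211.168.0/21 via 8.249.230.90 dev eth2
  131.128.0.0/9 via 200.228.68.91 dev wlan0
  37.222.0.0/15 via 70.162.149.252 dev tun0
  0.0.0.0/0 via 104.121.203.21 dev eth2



Longest prefix match for 77.211.172.132:
  /12 135.224.0.0: no
  /20 2.14.48.0: no
  /21 77.211.168.0: MATCH
  /9 131.128.0.0: no
  /15 37.222.0.0: no
  /0 0.0.0.0: MATCH
Selected: next-hop 8.249.230.90 via eth2 (matched /21)


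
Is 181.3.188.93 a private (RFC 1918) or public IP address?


RFC 1918 private ranges:
  10.0.0.0/8 (10.0.0.0 - 10.255.255.255)
  172.16.0.0/12 (172.16.0.0 - 172.31.255.255)
  192.168.0.0/16 (192.168.0.0 - 192.168.255.255)
Public (not in any RFC 1918 range)


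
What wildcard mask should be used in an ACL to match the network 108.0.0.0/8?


Subnet mask: 255.0.0.0
Wildcard = 255.255.255.255 - subnet mask
255 - 255 = 0
255 - 0 = 255
255 - 0 = 255
255 - 0 = 255
Wildcard: 0.255.255.255


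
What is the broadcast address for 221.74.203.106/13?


Network: 221.72.0.0/13
Host bits = 19
Set all host bits to 1:
Broadcast: 221.79.255.255


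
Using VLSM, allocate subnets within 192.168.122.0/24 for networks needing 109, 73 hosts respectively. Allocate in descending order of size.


109 hosts -> /25 (126 usable): 192.168.122.0/25
73 hosts -> /25 (126 usable): 192.168.122.128/25
Allocation: 192.168.122.0/25 (109 hosts, 126 usable); 192.168.122.128/25 (73 hosts, 126 usable)


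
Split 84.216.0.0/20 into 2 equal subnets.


New prefix = 20 + 1 = 21
Each subnet has 2048 addresses
  84.216.0.0/21
  84.216.8.0/21
Subnets: 84.216.0.0/21, 84.216.8.0/21


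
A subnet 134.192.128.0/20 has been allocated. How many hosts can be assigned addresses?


Host bits = 32 - 20 = 12
Total addresses = 2^12 = 4096
Usable = total - 2 (network and broadcast)
Usable hosts: 4094


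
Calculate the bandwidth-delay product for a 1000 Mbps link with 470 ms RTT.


BDP = bandwidth * RTT
= 1000 Mbps * 470 ms
= 1000 * 1e6 * 470 / 1000 bits
= 470000000 bits
= 58750000 bytes
= 57373.0469 KB
BDP = 470000000 bits (58750000 bytes)


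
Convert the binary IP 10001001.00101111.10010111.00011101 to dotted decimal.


10001001 = 137
00101111 = 47
10010111 = 151
00011101 = 29
IP: 137.47.151.29


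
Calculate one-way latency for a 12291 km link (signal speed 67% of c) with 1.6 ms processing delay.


Speed = 0.67 * 3e5 km/s = 201000 km/s
Propagation delay = 12291 / 201000 = 0.0611 s = 61.1493 ms
Processing delay = 1.6 ms
Total one-way latency = 62.7493 ms


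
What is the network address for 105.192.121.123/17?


IP:   01101001.11000000.01111001.01111011
Mask: 11111111.11111111.10000000.00000000
AND operation:
Net:  01101001.11000000.00000000.00000000
Network: 105.192.0.0/17


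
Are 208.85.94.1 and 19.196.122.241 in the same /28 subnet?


Mask: 255.255.255.240
208.85.94.1 AND mask = 208.85.94.0
19.196.122.241 AND mask = 19.196.122.240
No, different subnets (208.85.94.0 vs 19.196.122.240)


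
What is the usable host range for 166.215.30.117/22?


Network: 166.215.28.0
Broadcast: 166.215.31.255
First usable = network + 1
Last usable = broadcast - 1
Range: 166.215.28.1 to 166.215.31.254


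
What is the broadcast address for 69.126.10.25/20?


Network: 69.126.0.0/20
Host bits = 12
Set all host bits to 1:
Broadcast: 69.126.15.255


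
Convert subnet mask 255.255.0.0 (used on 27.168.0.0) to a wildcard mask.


Subnet mask: 255.255.0.0
Wildcard = 255.255.255.255 - subnet mask
255 - 255 = 0
255 - 255 = 0
255 - 0 = 255
255 - 0 = 255
Wildcard: 0.0.255.255


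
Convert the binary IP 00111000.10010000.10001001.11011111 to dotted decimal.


00111000 = 56
10010000 = 144
10001001 = 137
11011111 = 223
IP: 56.144.137.223


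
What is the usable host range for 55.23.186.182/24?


Network: 55.23.186.0
Broadcast: 55.23.186.255
First usable = network + 1
Last usable = broadcast - 1
Range: 55.23.186.1 to 55.23.186.254


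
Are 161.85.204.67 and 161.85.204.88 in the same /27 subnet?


Mask: 255.255.255.224
161.85.204.67 AND mask = 161.85.204.64
161.85.204.88 AND mask = 161.85.204.64
Yes, same subnet (161.85.204.64)


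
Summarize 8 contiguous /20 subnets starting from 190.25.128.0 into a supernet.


Original prefix: /20
Number of subnets: 8 = 2^3
New prefix = 20 - 3 = 17
Supernet: 190.25.128.0/17


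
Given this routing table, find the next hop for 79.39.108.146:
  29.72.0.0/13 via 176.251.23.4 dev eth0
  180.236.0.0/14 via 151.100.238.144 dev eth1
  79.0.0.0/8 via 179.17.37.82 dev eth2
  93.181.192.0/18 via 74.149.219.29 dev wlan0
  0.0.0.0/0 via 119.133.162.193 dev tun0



Longest prefix match for 79.39.108.146:
  /13 29.72.0.0: no
  /14 180.236.0.0: no
  /8 79.0.0.0: MATCH
  /18 93.181.192.0: no
  /0 0.0.0.0: MATCH
Selected: next-hop 179.17.37.82 via eth2 (matched /8)


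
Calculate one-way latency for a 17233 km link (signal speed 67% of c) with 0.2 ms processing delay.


Speed = 0.67 * 3e5 km/s = 201000 km/s
Propagation delay = 17233 / 201000 = 0.0857 s = 85.7363 ms
Processing delay = 0.2 ms
Total one-way latency = 85.9363 ms


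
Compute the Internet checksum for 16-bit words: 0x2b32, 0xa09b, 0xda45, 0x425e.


Sum all words (with carry folding):
+ 0x2b32 = 0x2b32
+ 0xa09b = 0xcbcd
+ 0xda45 = 0xa613
+ 0x425e = 0xe871
One's complement: ~0xe871
Checksum = 0x178e


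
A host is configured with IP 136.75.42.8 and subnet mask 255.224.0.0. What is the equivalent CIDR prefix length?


Binary: 11111111.11100000.00000000.00000000
Count leading 1s
Prefix: /11


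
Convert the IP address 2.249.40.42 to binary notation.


2 = 00000010
249 = 11111001
40 = 00101000
42 = 00101010
Binary: 00000010.11111001.00101000.00101010


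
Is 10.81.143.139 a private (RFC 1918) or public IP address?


RFC 1918 private ranges:
  10.0.0.0/8 (10.0.0.0 - 10.255.255.255)
  172.16.0.0/12 (172.16.0.0 - 172.31.255.255)
  192.168.0.0/16 (192.168.0.0 - 192.168.255.255)
Private (in 10.0.0.0/8)


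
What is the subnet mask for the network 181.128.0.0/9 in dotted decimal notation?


/9 means 9 network bits, 23 host bits
Binary: 11111111100000000000000000000000
Mask: 255.128.0.0


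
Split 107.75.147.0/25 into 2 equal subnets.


New prefix = 25 + 1 = 26
Each subnet has 64 addresses
  107.75.147.0/26
  107.75.147.64/26
Subnets: 107.75.147.0/26, 107.75.147.64/26


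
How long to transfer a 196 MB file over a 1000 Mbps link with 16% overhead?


Effective throughput = 1000 * (1 - 16/100) = 840 Mbps
File size in Mb = 196 * 8 = 1568 Mb
Time = 1568 / 840
Time = 1.8667 seconds


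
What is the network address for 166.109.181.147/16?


IP:   10100110.01101101.10110101.10010011
Mask: 11111111.11111111.00000000.00000000
AND operation:
Net:  10100110.01101101.00000000.00000000
Network: 166.109.0.0/16


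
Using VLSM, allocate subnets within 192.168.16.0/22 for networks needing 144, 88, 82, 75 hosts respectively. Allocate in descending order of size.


144 hosts -> /24 (254 usable): 192.168.16.0/24
88 hosts -> /25 (126 usable): 192.168.17.0/25
82 hosts -> /25 (126 usable): 192.168.17.128/25
75 hosts -> /25 (126 usable): 192.168.18.0/25
Allocation: 192.168.16.0/24 (144 hosts, 254 usable); 192.168.17.0/25 (88 hosts, 126 usable); 192.168.17.128/25 (82 hosts, 126 usable); 192.168.18.0/25 (75 hosts, 126 usable)


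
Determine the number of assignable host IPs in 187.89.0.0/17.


Host bits = 32 - 17 = 15
Total addresses = 2^15 = 32768
Usable = total - 2 (network and broadcast)
Usable hosts: 32766


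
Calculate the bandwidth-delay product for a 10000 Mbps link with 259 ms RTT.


BDP = bandwidth * RTT
= 10000 Mbps * 259 ms
= 10000 * 1e6 * 259 / 1000 bits
= 2590000000 bits
= 323750000 bytes
= 316162.1094 KB
BDP = 2590000000 bits (323750000 bytes)


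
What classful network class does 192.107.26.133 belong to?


First octet: 192
Binary: 11000000
110xxxxx -> Class C (192-223)
Class C, default mask 255.255.255.0 (/24)


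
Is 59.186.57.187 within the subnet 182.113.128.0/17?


Subnet network: 182.113.128.0
Test IP AND mask: 59.186.0.0
No, 59.186.57.187 is not in 182.113.128.0/17


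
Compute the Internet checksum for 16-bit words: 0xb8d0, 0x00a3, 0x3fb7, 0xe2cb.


Sum all words (with carry folding):
+ 0xb8d0 = 0xb8d0
+ 0x00a3 = 0xb973
+ 0x3fb7 = 0xf92a
+ 0xe2cb = 0xdbf6
One's complement: ~0xdbf6
Checksum = 0x2409


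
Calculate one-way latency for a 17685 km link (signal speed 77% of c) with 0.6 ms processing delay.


Speed = 0.77 * 3e5 km/s = 231000 km/s
Propagation delay = 17685 / 231000 = 0.0766 s = 76.5584 ms
Processing delay = 0.6 ms
Total one-way latency = 77.1584 ms


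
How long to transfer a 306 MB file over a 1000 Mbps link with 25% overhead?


Effective throughput = 1000 * (1 - 25/100) = 750 Mbps
File size in Mb = 306 * 8 = 2448 Mb
Time = 2448 / 750
Time = 3.264 seconds


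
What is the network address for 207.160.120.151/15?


IP:   11001111.10100000.01111000.10010111
Mask: 11111111.11111110.00000000.00000000
AND operation:
Net:  11001111.10100000.00000000.00000000
Network: 207.160.0.0/15


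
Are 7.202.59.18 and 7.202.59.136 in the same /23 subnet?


Mask: 255.255.254.0
7.202.59.18 AND mask = 7.202.58.0
7.202.59.136 AND mask = 7.202.58.0
Yes, same subnet (7.202.58.0)


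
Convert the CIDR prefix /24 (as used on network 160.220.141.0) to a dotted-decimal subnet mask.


/24 means 24 network bits, 8 host bits
Binary: 11111111111111111111111100000000
Mask: 255.255.255.0


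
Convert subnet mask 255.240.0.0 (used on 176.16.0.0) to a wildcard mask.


Subnet mask: 255.240.0.0
Wildcard = 255.255.255.255 - subnet mask
255 - 255 = 0
255 - 240 = 15
255 - 0 = 255
255 - 0 = 255
Wildcard: 0.15.255.255


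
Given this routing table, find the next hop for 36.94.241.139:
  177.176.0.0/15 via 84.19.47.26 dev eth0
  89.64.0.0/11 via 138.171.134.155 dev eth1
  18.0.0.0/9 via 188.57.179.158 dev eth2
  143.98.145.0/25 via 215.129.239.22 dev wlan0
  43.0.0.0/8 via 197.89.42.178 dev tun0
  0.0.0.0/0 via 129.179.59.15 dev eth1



Longest prefix match for 36.94.241.139:
  /15 177.176.0.0: no
  /11 89.64.0.0: no
  /9 18.0.0.0: no
  /25 143.98.145.0: no
  /8 43.0.0.0: no
  /0 0.0.0.0: MATCH
Selected: next-hop 129.179.59.15 via eth1 (matched /0)


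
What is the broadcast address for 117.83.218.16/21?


Network: 117.83.216.0/21
Host bits = 11
Set all host bits to 1:
Broadcast: 117.83.223.255


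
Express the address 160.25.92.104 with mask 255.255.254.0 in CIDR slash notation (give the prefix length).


Binary: 11111111.11111111.11111110.00000000
Count leading 1s
Prefix: /23


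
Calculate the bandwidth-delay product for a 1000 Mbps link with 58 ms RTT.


BDP = bandwidth * RTT
= 1000 Mbps * 58 ms
= 1000 * 1e6 * 58 / 1000 bits
= 58000000 bits
= 7250000 bytes
= 7080.0781 KB
BDP = 58000000 bits (7250000 bytes)


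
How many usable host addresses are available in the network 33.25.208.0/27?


Host bits = 32 - 27 = 5
Total addresses = 2^5 = 32
Usable = total - 2 (network and broadcast)
Usable hosts: 30


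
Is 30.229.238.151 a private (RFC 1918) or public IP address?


RFC 1918 private ranges:
  10.0.0.0/8 (10.0.0.0 - 10.255.255.255)
  172.16.0.0/12 (172.16.0.0 - 172.31.255.255)
  192.168.0.0/16 (192.168.0.0 - 192.168.255.255)
Public (not in any RFC 1918 range)


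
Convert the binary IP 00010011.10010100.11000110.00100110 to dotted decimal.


00010011 = 19
10010100 = 148
11000110 = 198
00100110 = 38
IP: 19.148.198.38


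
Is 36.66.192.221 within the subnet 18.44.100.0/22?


Subnet network: 18.44.100.0
Test IP AND mask: 36.66.192.0
No, 36.66.192.221 is not in 18.44.100.0/22


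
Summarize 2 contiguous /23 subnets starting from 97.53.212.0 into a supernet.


Original prefix: /23
Number of subnets: 2 = 2^1
New prefix = 23 - 1 = 22
Supernet: 97.53.212.0/22


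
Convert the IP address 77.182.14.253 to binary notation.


77 = 01001101
182 = 10110110
14 = 00001110
253 = 11111101
Binary: 01001101.10110110.00001110.11111101


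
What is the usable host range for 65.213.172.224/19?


Network: 65.213.160.0
Broadcast: 65.213.191.255
First usable = network + 1
Last usable = broadcast - 1
Range: 65.213.160.1 to 65.213.191.254


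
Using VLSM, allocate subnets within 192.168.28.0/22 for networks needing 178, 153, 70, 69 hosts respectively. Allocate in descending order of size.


178 hosts -> /24 (254 usable): 192.168.28.0/24
153 hosts -> /24 (254 usable): 192.168.29.0/24
70 hosts -> /25 (126 usable): 192.168.30.0/25
69 hosts -> /25 (126 usable): 192.168.30.128/25
Allocation: 192.168.28.0/24 (178 hosts, 254 usable); 192.168.29.0/24 (153 hosts, 254 usable); 192.168.30.0/25 (70 hosts, 126 usable); 192.168.30.128/25 (69 hosts, 126 usable)


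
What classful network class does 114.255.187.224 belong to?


First octet: 114
Binary: 01110010
0xxxxxxx -> Class A (1-126)
Class A, default mask 255.0.0.0 (/8)


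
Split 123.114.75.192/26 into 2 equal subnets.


New prefix = 26 + 1 = 27
Each subnet has 32 addresses
  123.114.75.192/27
  123.114.75.224/27
Subnets: 123.114.75.192/27, 123.114.75.224/27


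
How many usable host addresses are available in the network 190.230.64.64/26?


Host bits = 32 - 26 = 6
Total addresses = 2^6 = 64
Usable = total - 2 (network and broadcast)
Usable hosts: 62


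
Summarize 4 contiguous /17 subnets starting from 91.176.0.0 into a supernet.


Original prefix: /17
Number of subnets: 4 = 2^2
New prefix = 17 - 2 = 15
Supernet: 91.176.0.0/15


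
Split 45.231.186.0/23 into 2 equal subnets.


New prefix = 23 + 1 = 24
Each subnet has 256 addresses
  45.231.186.0/24
  45.231.187.0/24
Subnets: 45.231.186.0/24, 45.231.187.0/24


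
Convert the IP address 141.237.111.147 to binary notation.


141 = 10001101
237 = 11101101
111 = 01101111
147 = 10010011
Binary: 10001101.11101101.01101111.10010011


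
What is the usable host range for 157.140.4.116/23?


Network: 157.140.4.0
Broadcast: 157.140.5.255
First usable = network + 1
Last usable = broadcast - 1
Range: 157.140.4.1 to 157.140.5.254


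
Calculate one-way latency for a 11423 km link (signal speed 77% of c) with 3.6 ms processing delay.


Speed = 0.77 * 3e5 km/s = 231000 km/s
Propagation delay = 11423 / 231000 = 0.0495 s = 49.4502 ms
Processing delay = 3.6 ms
Total one-way latency = 53.0502 ms


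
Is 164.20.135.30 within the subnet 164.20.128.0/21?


Subnet network: 164.20.128.0
Test IP AND mask: 164.20.128.0
Yes, 164.20.135.30 is in 164.20.128.0/21


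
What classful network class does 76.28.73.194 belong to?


First octet: 76
Binary: 01001100
0xxxxxxx -> Class A (1-126)
Class A, default mask 255.0.0.0 (/8)


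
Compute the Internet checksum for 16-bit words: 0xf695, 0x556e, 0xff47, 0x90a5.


Sum all words (with carry folding):
+ 0xf695 = 0xf695
+ 0x556e = 0x4c04
+ 0xff47 = 0x4b4c
+ 0x90a5 = 0xdbf1
One's complement: ~0xdbf1
Checksum = 0x240e


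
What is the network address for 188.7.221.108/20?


IP:   10111100.00000111.11011101.01101100
Mask: 11111111.11111111.11110000.00000000
AND operation:
Net:  10111100.00000111.11010000.00000000
Network: 188.7.208.0/20


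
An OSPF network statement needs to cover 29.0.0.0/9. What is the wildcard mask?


Subnet mask: 255.128.0.0
Wildcard = 255.255.255.255 - subnet mask
255 - 255 = 0
255 - 128 = 127
255 - 0 = 255
255 - 0 = 255
Wildcard: 0.127.255.255


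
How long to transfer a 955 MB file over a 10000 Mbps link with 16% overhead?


Effective throughput = 10000 * (1 - 16/100) = 8400 Mbps
File size in Mb = 955 * 8 = 7640 Mb
Time = 7640 / 8400
Time = 0.9095 seconds


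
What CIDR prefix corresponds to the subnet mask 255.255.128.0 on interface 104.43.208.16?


Binary: 11111111.11111111.10000000.00000000
Count leading 1s
Prefix: /17


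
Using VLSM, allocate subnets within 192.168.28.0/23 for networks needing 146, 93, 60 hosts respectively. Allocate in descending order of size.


146 hosts -> /24 (254 usable): 192.168.28.0/24
93 hosts -> /25 (126 usable): 192.168.29.0/25
60 hosts -> /26 (62 usable): 192.168.29.128/26
Allocation: 192.168.28.0/24 (146 hosts, 254 usable); 192.168.29.0/25 (93 hosts, 126 usable); 192.168.29.128/26 (60 hosts, 62 usable)


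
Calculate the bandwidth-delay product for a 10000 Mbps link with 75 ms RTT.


BDP = bandwidth * RTT
= 10000 Mbps * 75 ms
= 10000 * 1e6 * 75 / 1000 bits
= 750000000 bits
= 93750000 bytes
= 91552.7344 KB
BDP = 750000000 bits (93750000 bytes)


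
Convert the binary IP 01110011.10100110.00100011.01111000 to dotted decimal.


01110011 = 115
10100110 = 166
00100011 = 35
01111000 = 120
IP: 115.166.35.120


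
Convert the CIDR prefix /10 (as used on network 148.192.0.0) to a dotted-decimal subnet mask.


/10 means 10 network bits, 22 host bits
Binary: 11111111110000000000000000000000
Mask: 255.192.0.0


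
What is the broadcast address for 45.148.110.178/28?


Network: 45.148.110.176/28
Host bits = 4
Set all host bits to 1:
Broadcast: 45.148.110.191


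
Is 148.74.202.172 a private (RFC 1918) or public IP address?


RFC 1918 private ranges:
  10.0.0.0/8 (10.0.0.0 - 10.255.255.255)
  172.16.0.0/12 (172.16.0.0 - 172.31.255.255)
  192.168.0.0/16 (192.168.0.0 - 192.168.255.255)
Public (not in any RFC 1918 range)


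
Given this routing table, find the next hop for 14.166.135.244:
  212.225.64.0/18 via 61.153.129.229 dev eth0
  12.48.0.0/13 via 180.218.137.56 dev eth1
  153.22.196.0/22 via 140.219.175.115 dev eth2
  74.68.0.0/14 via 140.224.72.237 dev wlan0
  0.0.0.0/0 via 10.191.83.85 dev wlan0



Longest prefix match for 14.166.135.244:
  /18 212.225.64.0: no
  /13 12.48.0.0: no
  /22 153.22.196.0: no
  /14 74.68.0.0: no
  /0 0.0.0.0: MATCH
Selected: next-hop 10.191.83.85 via wlan0 (matched /0)


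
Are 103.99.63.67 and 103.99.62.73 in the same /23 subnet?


Mask: 255.255.254.0
103.99.63.67 AND mask = 103.99.62.0
103.99.62.73 AND mask = 103.99.62.0
Yes, same subnet (103.99.62.0)


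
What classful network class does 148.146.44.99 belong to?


First octet: 148
Binary: 10010100
10xxxxxx -> Class B (128-191)
Class B, default mask 255.255.0.0 (/16)


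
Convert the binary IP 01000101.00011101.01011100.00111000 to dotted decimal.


01000101 = 69
00011101 = 29
01011100 = 92
00111000 = 56
IP: 69.29.92.56


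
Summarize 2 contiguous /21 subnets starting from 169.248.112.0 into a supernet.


Original prefix: /21
Number of subnets: 2 = 2^1
New prefix = 21 - 1 = 20
Supernet: 169.248.112.0/20


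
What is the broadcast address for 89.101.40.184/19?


Network: 89.101.32.0/19
Host bits = 13
Set all host bits to 1:
Broadcast: 89.101.63.255


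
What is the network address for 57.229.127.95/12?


IP:   00111001.11100101.01111111.01011111
Mask: 11111111.11110000.00000000.00000000
AND operation:
Net:  00111001.11100000.00000000.00000000
Network: 57.224.0.0/12


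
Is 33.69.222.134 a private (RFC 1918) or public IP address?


RFC 1918 private ranges:
  10.0.0.0/8 (10.0.0.0 - 10.255.255.255)
  172.16.0.0/12 (172.16.0.0 - 172.31.255.255)
  192.168.0.0/16 (192.168.0.0 - 192.168.255.255)
Public (not in any RFC 1918 range)


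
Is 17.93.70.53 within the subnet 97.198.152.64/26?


Subnet network: 97.198.152.64
Test IP AND mask: 17.93.70.0
No, 17.93.70.53 is not in 97.198.152.64/26


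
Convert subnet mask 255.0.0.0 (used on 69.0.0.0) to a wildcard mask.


Subnet mask: 255.0.0.0
Wildcard = 255.255.255.255 - subnet mask
255 - 255 = 0
255 - 0 = 255
255 - 0 = 255
255 - 0 = 255
Wildcard: 0.255.255.255


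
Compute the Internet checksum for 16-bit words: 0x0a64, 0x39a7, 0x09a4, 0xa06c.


Sum all words (with carry folding):
+ 0x0a64 = 0x0a64
+ 0x39a7 = 0x440b
+ 0x09a4 = 0x4daf
+ 0xa06c = 0xee1b
One's complement: ~0xee1b
Checksum = 0x11e4


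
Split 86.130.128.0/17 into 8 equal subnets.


New prefix = 17 + 3 = 20
Each subnet has 4096 addresses
  86.130.128.0/20
  86.130.144.0/20
  86.130.160.0/20
  86.130.176.0/20
  86.130.192.0/20
  86.130.208.0/20
  86.130.224.0/20
  86.130.240.0/20
Subnets: 86.130.128.0/20, 86.130.144.0/20, 86.130.160.0/20, 86.130.176.0/20, 86.130.192.0/20, 86.130.208.0/20, 86.130.224.0/20, 86.130.240.0/20


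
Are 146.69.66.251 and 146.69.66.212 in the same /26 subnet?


Mask: 255.255.255.192
146.69.66.251 AND mask = 146.69.66.192
146.69.66.212 AND mask = 146.69.66.192
Yes, same subnet (146.69.66.192)


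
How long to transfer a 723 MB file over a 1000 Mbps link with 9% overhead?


Effective throughput = 1000 * (1 - 9/100) = 910 Mbps
File size in Mb = 723 * 8 = 5784 Mb
Time = 5784 / 910
Time = 6.356 seconds


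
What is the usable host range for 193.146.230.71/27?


Network: 193.146.230.64
Broadcast: 193.146.230.95
First usable = network + 1
Last usable = broadcast - 1
Range: 193.146.230.65 to 193.146.230.94


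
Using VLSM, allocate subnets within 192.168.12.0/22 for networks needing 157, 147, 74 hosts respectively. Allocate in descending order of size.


157 hosts -> /24 (254 usable): 192.168.12.0/24
147 hosts -> /24 (254 usable): 192.168.13.0/24
74 hosts -> /25 (126 usable): 192.168.14.0/25
Allocation: 192.168.12.0/24 (157 hosts, 254 usable); 192.168.13.0/24 (147 hosts, 254 usable); 192.168.14.0/25 (74 hosts, 126 usable)


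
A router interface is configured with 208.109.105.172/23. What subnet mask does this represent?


/23 means 23 network bits, 9 host bits
Binary: 11111111111111111111111000000000
Mask: 255.255.254.0


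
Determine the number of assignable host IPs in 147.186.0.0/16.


Host bits = 32 - 16 = 16
Total addresses = 2^16 = 65536
Usable = total - 2 (network and broadcast)
Usable hosts: 65534


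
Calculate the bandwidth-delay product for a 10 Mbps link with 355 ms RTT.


BDP = bandwidth * RTT
= 10 Mbps * 355 ms
= 10 * 1e6 * 355 / 1000 bits
= 3550000 bits
= 443750 bytes
= 433.3496 KB
BDP = 3550000 bits (443750 bytes)


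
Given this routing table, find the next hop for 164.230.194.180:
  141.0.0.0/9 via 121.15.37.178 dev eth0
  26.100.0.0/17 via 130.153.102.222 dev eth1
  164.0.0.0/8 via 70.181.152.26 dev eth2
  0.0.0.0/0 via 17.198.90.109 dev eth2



Longest prefix match for 164.230.194.180:
  /9 141.0.0.0: no
  /17 26.100.0.0: no
  /8 164.0.0.0: MATCH
  /0 0.0.0.0: MATCH
Selected: next-hop 70.181.152.26 via eth2 (matched /8)


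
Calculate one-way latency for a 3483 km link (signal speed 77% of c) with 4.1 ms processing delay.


Speed = 0.77 * 3e5 km/s = 231000 km/s
Propagation delay = 3483 / 231000 = 0.0151 s = 15.0779 ms
Processing delay = 4.1 ms
Total one-way latency = 19.1779 ms


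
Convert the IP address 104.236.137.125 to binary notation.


104 = 01101000
236 = 11101100
137 = 10001001
125 = 01111101
Binary: 01101000.11101100.10001001.01111101


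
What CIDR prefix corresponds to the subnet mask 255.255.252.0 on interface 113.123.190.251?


Binary: 11111111.11111111.11111100.00000000
Count leading 1s
Prefix: /22


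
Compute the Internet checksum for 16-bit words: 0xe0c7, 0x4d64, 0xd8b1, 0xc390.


Sum all words (with carry folding):
+ 0xe0c7 = 0xe0c7
+ 0x4d64 = 0x2e2c
+ 0xd8b1 = 0x06de
+ 0xc390 = 0xca6e
One's complement: ~0xca6e
Checksum = 0x3591


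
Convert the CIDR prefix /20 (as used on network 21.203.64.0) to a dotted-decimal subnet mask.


/20 means 20 network bits, 12 host bits
Binary: 11111111111111111111000000000000
Mask: 255.255.240.0


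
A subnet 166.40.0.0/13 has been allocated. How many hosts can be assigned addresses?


Host bits = 32 - 13 = 19
Total addresses = 2^19 = 524288
Usable = total - 2 (network and broadcast)
Usable hosts: 524286


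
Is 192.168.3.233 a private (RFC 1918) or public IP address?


RFC 1918 private ranges:
  10.0.0.0/8 (10.0.0.0 - 10.255.255.255)
  172.16.0.0/12 (172.16.0.0 - 172.31.255.255)
  192.168.0.0/16 (192.168.0.0 - 192.168.255.255)
Private (in 192.168.0.0/16)


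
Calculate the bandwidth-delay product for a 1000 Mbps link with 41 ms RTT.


BDP = bandwidth * RTT
= 1000 Mbps * 41 ms
= 1000 * 1e6 * 41 / 1000 bits
= 41000000 bits
= 5125000 bytes
= 5004.8828 KB
BDP = 41000000 bits (5125000 bytes)


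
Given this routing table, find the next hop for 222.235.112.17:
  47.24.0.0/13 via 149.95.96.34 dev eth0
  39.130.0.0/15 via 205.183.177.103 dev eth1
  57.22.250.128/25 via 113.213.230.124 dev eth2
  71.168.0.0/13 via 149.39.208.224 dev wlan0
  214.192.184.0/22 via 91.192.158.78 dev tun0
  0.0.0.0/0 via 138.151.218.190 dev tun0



Longest prefix match for 222.235.112.17:
  /13 47.24.0.0: no
  /15 39.130.0.0: no
  /25 57.22.250.128: no
  /13 71.168.0.0: no
  /22 214.192.184.0: no
  /0 0.0.0.0: MATCH
Selected: next-hop 138.151.218.190 via tun0 (matched /0)


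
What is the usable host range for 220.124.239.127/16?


Network: 220.124.0.0
Broadcast: 220.124.255.255
First usable = network + 1
Last usable = broadcast - 1
Range: 220.124.0.1 to 220.124.255.254


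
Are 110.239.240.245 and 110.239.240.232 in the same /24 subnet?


Mask: 255.255.255.0
110.239.240.245 AND mask = 110.239.240.0
110.239.240.232 AND mask = 110.239.240.0
Yes, same subnet (110.239.240.0)


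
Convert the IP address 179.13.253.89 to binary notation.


179 = 10110011
13 = 00001101
253 = 11111101
89 = 01011001
Binary: 10110011.00001101.11111101.01011001


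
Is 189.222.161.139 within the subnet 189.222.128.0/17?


Subnet network: 189.222.128.0
Test IP AND mask: 189.222.128.0
Yes, 189.222.161.139 is in 189.222.128.0/17


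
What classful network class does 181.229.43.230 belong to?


First octet: 181
Binary: 10110101
10xxxxxx -> Class B (128-191)
Class B, default mask 255.255.0.0 (/16)


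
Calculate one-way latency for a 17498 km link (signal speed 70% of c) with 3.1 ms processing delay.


Speed = 0.7 * 3e5 km/s = 210000 km/s
Propagation delay = 17498 / 210000 = 0.0833 s = 83.3238 ms
Processing delay = 3.1 ms
Total one-way latency = 86.4238 ms


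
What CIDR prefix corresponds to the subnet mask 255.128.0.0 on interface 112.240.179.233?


Binary: 11111111.10000000.00000000.00000000
Count leading 1s
Prefix: /9


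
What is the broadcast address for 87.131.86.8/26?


Network: 87.131.86.0/26
Host bits = 6
Set all host bits to 1:
Broadcast: 87.131.86.63


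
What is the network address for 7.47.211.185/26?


IP:   00000111.00101111.11010011.10111001
Mask: 11111111.11111111.11111111.11000000
AND operation:
Net:  00000111.00101111.11010011.10000000
Network: 7.47.211.128/26


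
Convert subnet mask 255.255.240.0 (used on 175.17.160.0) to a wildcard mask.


Subnet mask: 255.255.240.0
Wildcard = 255.255.255.255 - subnet mask
255 - 255 = 0
255 - 255 = 0
255 - 240 = 15
255 - 0 = 255
Wildcard: 0.0.15.255


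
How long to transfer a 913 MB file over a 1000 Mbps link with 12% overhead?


Effective throughput = 1000 * (1 - 12/100) = 880 Mbps
File size in Mb = 913 * 8 = 7304 Mb
Time = 7304 / 880
Time = 8.3 seconds


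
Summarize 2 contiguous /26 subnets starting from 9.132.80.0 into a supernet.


Original prefix: /26
Number of subnets: 2 = 2^1
New prefix = 26 - 1 = 25
Supernet: 9.132.80.0/25


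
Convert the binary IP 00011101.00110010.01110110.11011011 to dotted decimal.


00011101 = 29
00110010 = 50
01110110 = 118
11011011 = 219
IP: 29.50.118.219


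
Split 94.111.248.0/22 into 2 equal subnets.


New prefix = 22 + 1 = 23
Each subnet has 512 addresses
  94.111.248.0/23
  94.111.250.0/23
Subnets: 94.111.248.0/23, 94.111.250.0/23


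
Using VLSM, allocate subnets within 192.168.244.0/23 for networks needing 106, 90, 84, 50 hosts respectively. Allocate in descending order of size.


106 hosts -> /25 (126 usable): 192.168.244.0/25
90 hosts -> /25 (126 usable): 192.168.244.128/25
84 hosts -> /25 (126 usable): 192.168.245.0/25
50 hosts -> /26 (62 usable): 192.168.245.128/26
Allocation: 192.168.244.0/25 (106 hosts, 126 usable); 192.168.244.128/25 (90 hosts, 126 usable); 192.168.245.0/25 (84 hosts, 126 usable); 192.168.245.128/26 (50 hosts, 62 usable)


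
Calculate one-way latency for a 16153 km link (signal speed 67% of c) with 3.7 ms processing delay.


Speed = 0.67 * 3e5 km/s = 201000 km/s
Propagation delay = 16153 / 201000 = 0.0804 s = 80.3632 ms
Processing delay = 3.7 ms
Total one-way latency = 84.0632 ms


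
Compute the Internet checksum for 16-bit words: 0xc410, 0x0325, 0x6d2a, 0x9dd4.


Sum all words (with carry folding):
+ 0xc410 = 0xc410
+ 0x0325 = 0xc735
+ 0x6d2a = 0x3460
+ 0x9dd4 = 0xd234
One's complement: ~0xd234
Checksum = 0x2dcb


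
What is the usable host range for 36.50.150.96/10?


Network: 36.0.0.0
Broadcast: 36.63.255.255
First usable = network + 1
Last usable = broadcast - 1
Range: 36.0.0.1 to 36.63.255.254
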